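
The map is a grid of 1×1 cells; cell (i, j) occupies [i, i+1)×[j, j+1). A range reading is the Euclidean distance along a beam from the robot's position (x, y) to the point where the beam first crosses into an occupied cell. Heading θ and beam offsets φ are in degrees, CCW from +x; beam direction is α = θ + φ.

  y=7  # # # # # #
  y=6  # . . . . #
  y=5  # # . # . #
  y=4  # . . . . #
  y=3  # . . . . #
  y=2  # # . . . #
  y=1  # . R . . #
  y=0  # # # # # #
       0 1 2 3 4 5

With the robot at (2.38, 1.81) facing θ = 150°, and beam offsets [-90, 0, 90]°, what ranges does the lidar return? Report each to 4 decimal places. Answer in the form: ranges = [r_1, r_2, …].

beam 1: φ=-90°, α=60°
  d=(0.5000,0.8660)  start (2,1)  tX=1.2400 tY=0.2194  stride 1/|dx|=2.0000 1/|dy|=1.1547
    cross y-line → (2,2), t=0.2194
    cross x-line → (3,2), t=1.2400
    cross y-line → (3,3), t=1.3741
    cross y-line → (3,4), t=2.5288
    cross x-line → (4,4), t=3.2400
    cross y-line → (4,5), t=3.6835
    cross y-line → (4,6), t=4.8382
    cross x-line → (5,6), t=5.2400 (wall)
  → r_1 = 5.2400
beam 2: φ=0°, α=150°
  d=(-0.8660,0.5000)  start (2,1)  tX=0.4388 tY=0.3800  stride 1/|dx|=1.1547 1/|dy|=2.0000
    cross y-line → (2,2), t=0.3800
    cross x-line → (1,2), t=0.4388 (wall)
  → r_2 = 0.4388
beam 3: φ=90°, α=240°
  d=(-0.5000,-0.8660)  start (2,1)  tX=0.7600 tY=0.9353  stride 1/|dx|=2.0000 1/|dy|=1.1547
    cross x-line → (1,1), t=0.7600
    cross y-line → (1,0), t=0.9353 (wall)
  → r_3 = 0.9353

ranges = [5.2400, 0.4388, 0.9353]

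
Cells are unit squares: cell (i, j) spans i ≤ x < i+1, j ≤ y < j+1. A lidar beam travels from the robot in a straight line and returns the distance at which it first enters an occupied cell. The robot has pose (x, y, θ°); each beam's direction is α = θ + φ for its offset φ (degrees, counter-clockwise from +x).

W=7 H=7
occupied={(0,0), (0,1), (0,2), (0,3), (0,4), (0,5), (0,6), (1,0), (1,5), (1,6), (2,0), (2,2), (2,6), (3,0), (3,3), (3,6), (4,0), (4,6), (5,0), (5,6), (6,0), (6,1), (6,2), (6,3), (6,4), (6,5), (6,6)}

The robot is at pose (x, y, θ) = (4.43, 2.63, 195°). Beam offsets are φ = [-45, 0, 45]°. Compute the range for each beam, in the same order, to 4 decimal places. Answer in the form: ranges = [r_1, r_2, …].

beam 1: φ=-45°, α=150°
  dir = (cos 150°, sin 150°) = (-0.8660, 0.5000); from cell (4,2)
  next x-line at t=0.4965, next y-line at t=0.7400; Δt_x=1.1547, Δt_y=2.0000
    x: enter (3,2) at t=0.4965
    y: enter (3,3) at t=0.7400 ← occupied
  → r_1 = 0.7400
beam 2: φ=0°, α=195°
  dir = (cos 195°, sin 195°) = (-0.9659, -0.2588); from cell (4,2)
  next x-line at t=0.4452, next y-line at t=2.4341; Δt_x=1.0353, Δt_y=3.8637
    x: enter (3,2) at t=0.4452
    x: enter (2,2) at t=1.4804 ← occupied
  → r_2 = 1.4804
beam 3: φ=45°, α=240°
  dir = (cos 240°, sin 240°) = (-0.5000, -0.8660); from cell (4,2)
  next x-line at t=0.8600, next y-line at t=0.7275; Δt_x=2.0000, Δt_y=1.1547
    y: enter (4,1) at t=0.7275
    x: enter (3,1) at t=0.8600
    y: enter (3,0) at t=1.8822 ← occupied
  → r_3 = 1.8822

ranges = [0.7400, 1.4804, 1.8822]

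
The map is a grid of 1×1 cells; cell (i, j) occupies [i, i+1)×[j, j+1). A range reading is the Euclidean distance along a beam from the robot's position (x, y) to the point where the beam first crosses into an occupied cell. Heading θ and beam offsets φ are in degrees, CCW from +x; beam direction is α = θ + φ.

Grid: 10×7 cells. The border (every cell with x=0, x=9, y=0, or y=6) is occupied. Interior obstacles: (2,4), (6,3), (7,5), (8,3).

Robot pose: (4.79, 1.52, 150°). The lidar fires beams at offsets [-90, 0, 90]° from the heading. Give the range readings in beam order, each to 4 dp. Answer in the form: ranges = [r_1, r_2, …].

beam 1: φ=-90°, α=60°
  direction (0.5000, 0.8660); cell (4,1); t to first gridline: x 0.4200, y 0.5543 (then +2.0000 / +1.1547)
    (5,1) via x @ 0.4200
    (5,2) via y @ 0.5543
    (5,3) via y @ 1.7090
    (6,3) via x @ 2.4200  # hit
  → r_1 = 2.4200
beam 2: φ=0°, α=150°
  direction (-0.8660, 0.5000); cell (4,1); t to first gridline: x 0.9122, y 0.9600 (then +1.1547 / +2.0000)
    (3,1) via x @ 0.9122
    (3,2) via y @ 0.9600
    (2,2) via x @ 2.0669
    (2,3) via y @ 2.9600
    (1,3) via x @ 3.2216
    (0,3) via x @ 4.3763  # hit
  → r_2 = 4.3763
beam 3: φ=90°, α=240°
  direction (-0.5000, -0.8660); cell (4,1); t to first gridline: x 1.5800, y 0.6004 (then +2.0000 / +1.1547)
    (4,0) via y @ 0.6004  # hit
  → r_3 = 0.6004

ranges = [2.4200, 4.3763, 0.6004]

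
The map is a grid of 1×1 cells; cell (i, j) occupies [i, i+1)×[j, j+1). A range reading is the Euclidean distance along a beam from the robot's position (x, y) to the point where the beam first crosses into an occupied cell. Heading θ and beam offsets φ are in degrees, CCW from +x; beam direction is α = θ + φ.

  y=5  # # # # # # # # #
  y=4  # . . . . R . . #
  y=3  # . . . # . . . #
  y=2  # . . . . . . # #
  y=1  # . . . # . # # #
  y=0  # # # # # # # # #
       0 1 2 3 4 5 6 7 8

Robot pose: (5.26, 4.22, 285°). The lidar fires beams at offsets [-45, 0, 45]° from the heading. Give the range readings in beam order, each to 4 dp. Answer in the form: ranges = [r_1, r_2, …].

ranges = [0.5200, 2.8591, 2.4400]

beam 1: φ=-45°, α=240°
  direction (-0.5000, -0.8660); cell (5,4); t to first gridline: x 0.5200, y 0.2540 (then +2.0000 / +1.1547)
    (5,3) via y @ 0.2540
    (4,3) via x @ 0.5200  # hit
  → r_1 = 0.5200
beam 2: φ=0°, α=285°
  direction (0.2588, -0.9659); cell (5,4); t to first gridline: x 2.8591, y 0.2278 (then +3.8637 / +1.0353)
    (5,3) via y @ 0.2278
    (5,2) via y @ 1.2630
    (5,1) via y @ 2.2983
    (6,1) via x @ 2.8591  # hit
  → r_2 = 2.8591
beam 3: φ=45°, α=330°
  direction (0.8660, -0.5000); cell (5,4); t to first gridline: x 0.8545, y 0.4400 (then +1.1547 / +2.0000)
    (5,3) via y @ 0.4400
    (6,3) via x @ 0.8545
    (7,3) via x @ 2.0092
    (7,2) via y @ 2.4400  # hit
  → r_3 = 2.4400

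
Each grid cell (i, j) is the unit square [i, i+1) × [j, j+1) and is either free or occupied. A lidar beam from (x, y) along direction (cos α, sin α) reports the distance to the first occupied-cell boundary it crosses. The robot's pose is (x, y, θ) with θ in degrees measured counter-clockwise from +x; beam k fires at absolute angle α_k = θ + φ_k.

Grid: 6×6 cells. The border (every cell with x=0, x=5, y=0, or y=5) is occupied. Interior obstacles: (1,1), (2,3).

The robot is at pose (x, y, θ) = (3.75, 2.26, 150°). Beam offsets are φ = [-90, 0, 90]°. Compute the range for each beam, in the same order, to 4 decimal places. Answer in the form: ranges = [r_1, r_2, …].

beam 1: φ=-90°, α=60°
  dir = (cos 60°, sin 60°) = (0.5000, 0.8660); from cell (3,2)
  next x-line at t=0.5000, next y-line at t=0.8545; Δt_x=2.0000, Δt_y=1.1547
    x: enter (4,2) at t=0.5000
    y: enter (4,3) at t=0.8545
    y: enter (4,4) at t=2.0092
    x: enter (5,4) at t=2.5000 ← occupied
  → r_1 = 2.5000
beam 2: φ=0°, α=150°
  dir = (cos 150°, sin 150°) = (-0.8660, 0.5000); from cell (3,2)
  next x-line at t=0.8660, next y-line at t=1.4800; Δt_x=1.1547, Δt_y=2.0000
    x: enter (2,2) at t=0.8660
    y: enter (2,3) at t=1.4800 ← occupied
  → r_2 = 1.4800
beam 3: φ=90°, α=240°
  dir = (cos 240°, sin 240°) = (-0.5000, -0.8660); from cell (3,2)
  next x-line at t=1.5000, next y-line at t=0.3002; Δt_x=2.0000, Δt_y=1.1547
    y: enter (3,1) at t=0.3002
    y: enter (3,0) at t=1.4549 ← occupied
  → r_3 = 1.4549

ranges = [2.5000, 1.4800, 1.4549]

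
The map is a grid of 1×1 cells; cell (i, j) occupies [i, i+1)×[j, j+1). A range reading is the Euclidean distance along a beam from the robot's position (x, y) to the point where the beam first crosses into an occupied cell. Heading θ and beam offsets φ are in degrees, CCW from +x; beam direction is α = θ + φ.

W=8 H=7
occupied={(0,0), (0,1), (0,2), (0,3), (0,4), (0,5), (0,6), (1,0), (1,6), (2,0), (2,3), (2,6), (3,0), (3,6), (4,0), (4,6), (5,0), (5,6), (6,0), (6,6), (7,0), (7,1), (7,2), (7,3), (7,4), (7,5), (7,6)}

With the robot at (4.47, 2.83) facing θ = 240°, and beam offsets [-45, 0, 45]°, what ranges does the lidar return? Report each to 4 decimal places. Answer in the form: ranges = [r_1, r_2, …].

beam 1: φ=-45°, α=195°
  direction (-0.9659, -0.2588); cell (4,2); t to first gridline: x 0.4866, y 3.2069 (then +1.0353 / +3.8637)
    (3,2) via x @ 0.4866
    (2,2) via x @ 1.5219
    (1,2) via x @ 2.5571
    (1,1) via y @ 3.2069
    (0,1) via x @ 3.5924  # hit
  → r_1 = 3.5924
beam 2: φ=0°, α=240°
  direction (-0.5000, -0.8660); cell (4,2); t to first gridline: x 0.9400, y 0.9584 (then +2.0000 / +1.1547)
    (3,2) via x @ 0.9400
    (3,1) via y @ 0.9584
    (3,0) via y @ 2.1131  # hit
  → r_2 = 2.1131
beam 3: φ=45°, α=285°
  direction (0.2588, -0.9659); cell (4,2); t to first gridline: x 2.0478, y 0.8593 (then +3.8637 / +1.0353)
    (4,1) via y @ 0.8593
    (4,0) via y @ 1.8946  # hit
  → r_3 = 1.8946

ranges = [3.5924, 2.1131, 1.8946]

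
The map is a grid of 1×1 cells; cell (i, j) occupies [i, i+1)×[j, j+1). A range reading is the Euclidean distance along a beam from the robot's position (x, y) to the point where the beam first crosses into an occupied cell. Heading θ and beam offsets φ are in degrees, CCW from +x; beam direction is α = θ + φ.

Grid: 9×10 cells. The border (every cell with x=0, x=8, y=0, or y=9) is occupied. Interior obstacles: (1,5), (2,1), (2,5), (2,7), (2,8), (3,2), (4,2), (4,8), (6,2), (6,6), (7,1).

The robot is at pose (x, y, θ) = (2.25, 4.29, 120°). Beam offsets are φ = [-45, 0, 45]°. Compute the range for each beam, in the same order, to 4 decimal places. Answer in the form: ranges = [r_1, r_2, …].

beam 1: φ=-45°, α=75°
  cosα=0.2588 sinα=0.9659 | (2,4) | tMaxX 2.8978 tMaxY 0.7350 | tΔX 3.8637 tΔY 1.0353
    t=0.7350 [y] (2,5) — stop
  → r_1 = 0.7350
beam 2: φ=0°, α=120°
  cosα=-0.5000 sinα=0.8660 | (2,4) | tMaxX 0.5000 tMaxY 0.8198 | tΔX 2.0000 tΔY 1.1547
    t=0.5000 [x] (1,4)
    t=0.8198 [y] (1,5) — stop
  → r_2 = 0.8198
beam 3: φ=45°, α=165°
  cosα=-0.9659 sinα=0.2588 | (2,4) | tMaxX 0.2588 tMaxY 2.7432 | tΔX 1.0353 tΔY 3.8637
    t=0.2588 [x] (1,4)
    t=1.2941 [x] (0,4) — stop
  → r_3 = 1.2941

ranges = [0.7350, 0.8198, 1.2941]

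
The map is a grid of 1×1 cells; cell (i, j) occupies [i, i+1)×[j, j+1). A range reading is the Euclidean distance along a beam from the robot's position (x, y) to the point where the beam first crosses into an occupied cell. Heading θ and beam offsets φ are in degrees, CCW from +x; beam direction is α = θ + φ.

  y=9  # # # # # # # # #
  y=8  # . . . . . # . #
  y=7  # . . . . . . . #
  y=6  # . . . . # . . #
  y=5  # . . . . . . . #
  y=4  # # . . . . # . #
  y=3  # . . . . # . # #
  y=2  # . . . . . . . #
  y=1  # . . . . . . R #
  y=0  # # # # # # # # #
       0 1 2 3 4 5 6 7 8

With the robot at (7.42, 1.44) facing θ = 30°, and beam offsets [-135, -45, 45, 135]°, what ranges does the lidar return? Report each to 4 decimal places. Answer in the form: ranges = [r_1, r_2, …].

beam 1: φ=-135°, α=255°
  cosα=-0.2588 sinα=-0.9659 | (7,1) | tMaxX 1.6228 tMaxY 0.4555 | tΔX 3.8637 tΔY 1.0353
    t=0.4555 [y] (7,0) — stop
  → r_1 = 0.4555
beam 2: φ=-45°, α=345°
  cosα=0.9659 sinα=-0.2588 | (7,1) | tMaxX 0.6005 tMaxY 1.7000 | tΔX 1.0353 tΔY 3.8637
    t=0.6005 [x] (8,1) — stop
  → r_2 = 0.6005
beam 3: φ=45°, α=75°
  cosα=0.2588 sinα=0.9659 | (7,1) | tMaxX 2.2409 tMaxY 0.5798 | tΔX 3.8637 tΔY 1.0353
    t=0.5798 [y] (7,2)
    t=1.6150 [y] (7,3) — stop
  → r_3 = 1.6150
beam 4: φ=135°, α=165°
  cosα=-0.9659 sinα=0.2588 | (7,1) | tMaxX 0.4348 tMaxY 2.1637 | tΔX 1.0353 tΔY 3.8637
    t=0.4348 [x] (6,1)
    t=1.4701 [x] (5,1)
    t=2.1637 [y] (5,2)
    t=2.5054 [x] (4,2)
    t=3.5406 [x] (3,2)
    t=4.5759 [x] (2,2)
    t=5.6112 [x] (1,2)
    t=6.0274 [y] (1,3)
    t=6.6465 [x] (0,3) — stop
  → r_4 = 6.6465

ranges = [0.4555, 0.6005, 1.6150, 6.6465]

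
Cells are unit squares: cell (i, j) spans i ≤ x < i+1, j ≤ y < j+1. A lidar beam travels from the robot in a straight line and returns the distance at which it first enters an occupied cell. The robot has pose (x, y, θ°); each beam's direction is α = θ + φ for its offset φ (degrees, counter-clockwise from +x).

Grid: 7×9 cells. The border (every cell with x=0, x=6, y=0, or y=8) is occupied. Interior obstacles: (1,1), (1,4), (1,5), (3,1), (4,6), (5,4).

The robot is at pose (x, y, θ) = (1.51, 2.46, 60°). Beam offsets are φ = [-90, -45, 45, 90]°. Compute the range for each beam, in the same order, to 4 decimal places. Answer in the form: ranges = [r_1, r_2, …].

ranges = [1.7205, 4.6484, 1.5943, 0.5889]

beam 1: φ=-90°, α=330°
  direction (0.8660, -0.5000); cell (1,2); t to first gridline: x 0.5658, y 0.9200 (then +1.1547 / +2.0000)
    (2,2) via x @ 0.5658
    (2,1) via y @ 0.9200
    (3,1) via x @ 1.7205  # hit
  → r_1 = 1.7205
beam 2: φ=-45°, α=15°
  direction (0.9659, 0.2588); cell (1,2); t to first gridline: x 0.5073, y 2.0864 (then +1.0353 / +3.8637)
    (2,2) via x @ 0.5073
    (3,2) via x @ 1.5426
    (3,3) via y @ 2.0864
    (4,3) via x @ 2.5778
    (5,3) via x @ 3.6131
    (6,3) via x @ 4.6484  # hit
  → r_2 = 4.6484
beam 3: φ=45°, α=105°
  direction (-0.2588, 0.9659); cell (1,2); t to first gridline: x 1.9705, y 0.5590 (then +3.8637 / +1.0353)
    (1,3) via y @ 0.5590
    (1,4) via y @ 1.5943  # hit
  → r_3 = 1.5943
beam 4: φ=90°, α=150°
  direction (-0.8660, 0.5000); cell (1,2); t to first gridline: x 0.5889, y 1.0800 (then +1.1547 / +2.0000)
    (0,2) via x @ 0.5889  # hit
  → r_4 = 0.5889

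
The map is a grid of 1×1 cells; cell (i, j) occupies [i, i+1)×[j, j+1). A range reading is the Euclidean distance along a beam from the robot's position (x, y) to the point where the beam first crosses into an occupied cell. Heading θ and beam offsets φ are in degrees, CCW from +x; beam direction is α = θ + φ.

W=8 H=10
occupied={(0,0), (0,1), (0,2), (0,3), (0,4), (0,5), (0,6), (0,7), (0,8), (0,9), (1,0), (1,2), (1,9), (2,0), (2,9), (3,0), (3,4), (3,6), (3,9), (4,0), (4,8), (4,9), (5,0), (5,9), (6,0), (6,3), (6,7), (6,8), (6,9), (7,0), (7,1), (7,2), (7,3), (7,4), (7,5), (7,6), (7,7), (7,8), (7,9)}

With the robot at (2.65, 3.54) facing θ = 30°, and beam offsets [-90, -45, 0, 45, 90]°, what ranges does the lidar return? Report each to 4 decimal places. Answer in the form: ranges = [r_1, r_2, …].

ranges = [2.9329, 4.5035, 0.9200, 1.3523, 3.3000]

beam 1: φ=-90°, α=300°
  cosα=0.5000 sinα=-0.8660 | (2,3) | tMaxX 0.7000 tMaxY 0.6235 | tΔX 2.0000 tΔY 1.1547
    t=0.6235 [y] (2,2)
    t=0.7000 [x] (3,2)
    t=1.7782 [y] (3,1)
    t=2.7000 [x] (4,1)
    t=2.9329 [y] (4,0) — stop
  → r_1 = 2.9329
beam 2: φ=-45°, α=345°
  cosα=0.9659 sinα=-0.2588 | (2,3) | tMaxX 0.3623 tMaxY 2.0864 | tΔX 1.0353 tΔY 3.8637
    t=0.3623 [x] (3,3)
    t=1.3976 [x] (4,3)
    t=2.0864 [y] (4,2)
    t=2.4329 [x] (5,2)
    t=3.4682 [x] (6,2)
    t=4.5035 [x] (7,2) — stop
  → r_2 = 4.5035
beam 3: φ=0°, α=30°
  cosα=0.8660 sinα=0.5000 | (2,3) | tMaxX 0.4041 tMaxY 0.9200 | tΔX 1.1547 tΔY 2.0000
    t=0.4041 [x] (3,3)
    t=0.9200 [y] (3,4) — stop
  → r_3 = 0.9200
beam 4: φ=45°, α=75°
  cosα=0.2588 sinα=0.9659 | (2,3) | tMaxX 1.3523 tMaxY 0.4762 | tΔX 3.8637 tΔY 1.0353
    t=0.4762 [y] (2,4)
    t=1.3523 [x] (3,4) — stop
  → r_4 = 1.3523
beam 5: φ=90°, α=120°
  cosα=-0.5000 sinα=0.8660 | (2,3) | tMaxX 1.3000 tMaxY 0.5312 | tΔX 2.0000 tΔY 1.1547
    t=0.5312 [y] (2,4)
    t=1.3000 [x] (1,4)
    t=1.6859 [y] (1,5)
    t=2.8406 [y] (1,6)
    t=3.3000 [x] (0,6) — stop
  → r_5 = 3.3000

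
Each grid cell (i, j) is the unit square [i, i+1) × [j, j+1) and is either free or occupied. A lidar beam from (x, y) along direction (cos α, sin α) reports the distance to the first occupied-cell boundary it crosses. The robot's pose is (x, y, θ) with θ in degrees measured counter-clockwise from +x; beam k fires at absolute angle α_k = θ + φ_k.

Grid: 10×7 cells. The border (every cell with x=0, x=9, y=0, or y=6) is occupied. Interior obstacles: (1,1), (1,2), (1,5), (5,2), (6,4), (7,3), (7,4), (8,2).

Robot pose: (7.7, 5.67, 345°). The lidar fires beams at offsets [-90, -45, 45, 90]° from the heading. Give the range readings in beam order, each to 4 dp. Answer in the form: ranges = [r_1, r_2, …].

beam 1: φ=-90°, α=255°
  d=(-0.2588,-0.9659)  start (7,5)  tX=2.7046 tY=0.6936  stride 1/|dx|=3.8637 1/|dy|=1.0353
    cross y-line → (7,4), t=0.6936 (wall)
  → r_1 = 0.6936
beam 2: φ=-45°, α=300°
  d=(0.5000,-0.8660)  start (7,5)  tX=0.6000 tY=0.7736  stride 1/|dx|=2.0000 1/|dy|=1.1547
    cross x-line → (8,5), t=0.6000
    cross y-line → (8,4), t=0.7736
    cross y-line → (8,3), t=1.9283
    cross x-line → (9,3), t=2.6000 (wall)
  → r_2 = 2.6000
beam 3: φ=45°, α=30°
  d=(0.8660,0.5000)  start (7,5)  tX=0.3464 tY=0.6600  stride 1/|dx|=1.1547 1/|dy|=2.0000
    cross x-line → (8,5), t=0.3464
    cross y-line → (8,6), t=0.6600 (wall)
  → r_3 = 0.6600
beam 4: φ=90°, α=75°
  d=(0.2588,0.9659)  start (7,5)  tX=1.1591 tY=0.3416  stride 1/|dx|=3.8637 1/|dy|=1.0353
    cross y-line → (7,6), t=0.3416 (wall)
  → r_4 = 0.3416

ranges = [0.6936, 2.6000, 0.6600, 0.3416]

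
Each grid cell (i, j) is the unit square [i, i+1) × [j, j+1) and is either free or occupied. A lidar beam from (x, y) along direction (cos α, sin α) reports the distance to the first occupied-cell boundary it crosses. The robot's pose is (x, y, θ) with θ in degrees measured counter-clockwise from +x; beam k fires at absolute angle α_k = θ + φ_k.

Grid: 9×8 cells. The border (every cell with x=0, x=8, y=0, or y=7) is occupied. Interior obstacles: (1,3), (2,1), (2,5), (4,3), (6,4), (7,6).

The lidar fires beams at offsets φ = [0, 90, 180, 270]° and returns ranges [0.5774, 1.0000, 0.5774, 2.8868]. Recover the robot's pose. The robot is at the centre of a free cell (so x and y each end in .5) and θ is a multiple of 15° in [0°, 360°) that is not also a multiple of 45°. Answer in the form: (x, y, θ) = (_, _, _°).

(x, y, θ) = (7.5, 4.5, 210°)

Enumerate (i+0.5, j+0.5, θ) over the 36 free cells and 16 admissible headings. For each, cast all 4 beams and compare to the given ranges.
  (3.5, 4.5, 240°): beam 1 = 2.8868 ≠ 0.5774 ✗
  (6.5, 6.5, 285°): beam 1 = 1.5529 ≠ 0.5774 ✗
  (5.5, 6.5, 345°): beam 1 = 1.5529 ≠ 0.5774 ✗
  …
  (7.5, 4.5, 210°): r_1=0.5774, r_2=1.0000, r_3=0.5774, r_4=2.8868 — all match ✓
Only this pose fits every beam.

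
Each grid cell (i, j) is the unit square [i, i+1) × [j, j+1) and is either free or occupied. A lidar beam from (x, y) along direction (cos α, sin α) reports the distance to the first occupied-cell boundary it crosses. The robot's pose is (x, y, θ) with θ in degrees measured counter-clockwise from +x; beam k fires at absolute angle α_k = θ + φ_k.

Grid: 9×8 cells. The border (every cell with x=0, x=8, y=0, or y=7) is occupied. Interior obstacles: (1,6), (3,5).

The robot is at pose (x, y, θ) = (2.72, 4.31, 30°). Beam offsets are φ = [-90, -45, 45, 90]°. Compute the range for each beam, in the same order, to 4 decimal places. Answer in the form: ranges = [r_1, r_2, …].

beam 1: φ=-90°, α=300°
  cosα=0.5000 sinα=-0.8660 | (2,4) | tMaxX 0.5600 tMaxY 0.3580 | tΔX 2.0000 tΔY 1.1547
    t=0.3580 [y] (2,3)
    t=0.5600 [x] (3,3)
    t=1.5127 [y] (3,2)
    t=2.5600 [x] (4,2)
    t=2.6674 [y] (4,1)
    t=3.8221 [y] (4,0) — stop
  → r_1 = 3.8221
beam 2: φ=-45°, α=345°
  cosα=0.9659 sinα=-0.2588 | (2,4) | tMaxX 0.2899 tMaxY 1.1977 | tΔX 1.0353 tΔY 3.8637
    t=0.2899 [x] (3,4)
    t=1.1977 [y] (3,3)
    t=1.3252 [x] (4,3)
    t=2.3604 [x] (5,3)
    t=3.3957 [x] (6,3)
    t=4.4310 [x] (7,3)
    t=5.0615 [y] (7,2)
    t=5.4663 [x] (8,2) — stop
  → r_2 = 5.4663
beam 3: φ=45°, α=75°
  cosα=0.2588 sinα=0.9659 | (2,4) | tMaxX 1.0818 tMaxY 0.7143 | tΔX 3.8637 tΔY 1.0353
    t=0.7143 [y] (2,5)
    t=1.0818 [x] (3,5) — stop
  → r_3 = 1.0818
beam 4: φ=90°, α=120°
  cosα=-0.5000 sinα=0.8660 | (2,4) | tMaxX 1.4400 tMaxY 0.7967 | tΔX 2.0000 tΔY 1.1547
    t=0.7967 [y] (2,5)
    t=1.4400 [x] (1,5)
    t=1.9514 [y] (1,6) — stop
  → r_4 = 1.9514

ranges = [3.8221, 5.4663, 1.0818, 1.9514]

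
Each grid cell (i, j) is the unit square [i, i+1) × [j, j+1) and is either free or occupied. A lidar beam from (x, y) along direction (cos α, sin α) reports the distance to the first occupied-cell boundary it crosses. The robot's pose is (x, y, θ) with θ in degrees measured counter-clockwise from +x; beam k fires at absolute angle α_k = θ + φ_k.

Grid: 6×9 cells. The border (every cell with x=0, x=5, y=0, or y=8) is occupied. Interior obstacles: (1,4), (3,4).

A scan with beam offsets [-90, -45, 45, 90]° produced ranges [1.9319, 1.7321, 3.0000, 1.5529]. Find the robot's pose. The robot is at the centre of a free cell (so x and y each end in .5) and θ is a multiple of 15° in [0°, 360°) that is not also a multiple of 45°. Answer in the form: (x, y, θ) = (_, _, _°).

(x, y, θ) = (4.5, 2.5, 165°)

Enumerate (i+0.5, j+0.5, θ) over the 26 free cells and 16 admissible headings. For each, cast all 4 beams and compare to the given ranges.
  (2.5, 1.5, 210°): beam 1 = 2.8868 ≠ 1.9319 ✗
  (3.5, 6.5, 15°): beam 1 = 1.5529 ≠ 1.9319 ✗
  (3.5, 2.5, 165°): beam 1 = 1.5529 ≠ 1.9319 ✗
  (2.5, 1.5, 345°): beam 1 = 0.5176 ≠ 1.9319 ✗
  (1.5, 1.5, 210°): beam 1 = 1.0000 ≠ 1.9319 ✗
  …
  (4.5, 2.5, 165°): r_1=1.9319, r_2=1.7321, r_3=3.0000, r_4=1.5529 — all match ✓
No second candidate reproduces the full scan.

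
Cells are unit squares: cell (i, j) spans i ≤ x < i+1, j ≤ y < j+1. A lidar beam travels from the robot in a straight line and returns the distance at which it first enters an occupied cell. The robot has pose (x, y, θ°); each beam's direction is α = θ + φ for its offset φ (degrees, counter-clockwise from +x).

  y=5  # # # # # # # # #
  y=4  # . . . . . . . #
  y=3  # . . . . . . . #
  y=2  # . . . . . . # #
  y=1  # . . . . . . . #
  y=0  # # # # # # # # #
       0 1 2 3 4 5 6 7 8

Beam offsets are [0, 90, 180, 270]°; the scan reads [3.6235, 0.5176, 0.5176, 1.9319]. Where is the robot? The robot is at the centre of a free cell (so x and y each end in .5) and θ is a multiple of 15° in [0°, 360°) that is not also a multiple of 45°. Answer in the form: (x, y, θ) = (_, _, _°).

The pose lattice has 27·16 = 432 candidates. Test each by forward raycasting.
  (7.5, 3.5, 150°): beam 1 = 3.0000 ≠ 3.6235 ✗
  (4.5, 1.5, 15°): beam 1 = 2.5882 ≠ 3.6235 ✗
  (3.5, 1.5, 255°): beam 1 = 0.5176 ≠ 3.6235 ✗
  (5.5, 2.5, 15°): beam 1 = 1.5529 ≠ 3.6235 ✗
  (7.5, 4.5, 30°): beam 1 = 0.5774 ≠ 3.6235 ✗
  …
  (1.5, 1.5, 75°): r_1=3.6235, r_2=0.5176, r_3=0.5176, r_4=1.9319 — all match ✓
Only this pose fits every beam.

(x, y, θ) = (1.5, 1.5, 75°)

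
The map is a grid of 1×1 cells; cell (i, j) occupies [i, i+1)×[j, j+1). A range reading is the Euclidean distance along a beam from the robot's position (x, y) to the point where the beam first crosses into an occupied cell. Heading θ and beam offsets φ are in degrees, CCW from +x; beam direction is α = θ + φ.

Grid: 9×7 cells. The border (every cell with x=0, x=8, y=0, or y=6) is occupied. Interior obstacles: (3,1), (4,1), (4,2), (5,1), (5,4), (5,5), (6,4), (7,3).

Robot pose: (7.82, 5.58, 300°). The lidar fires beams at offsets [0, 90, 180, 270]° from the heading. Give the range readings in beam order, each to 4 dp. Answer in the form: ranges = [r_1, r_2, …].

beam 1: φ=0°, α=300°
  d=(0.5000,-0.8660)  start (7,5)  tX=0.3600 tY=0.6697  stride 1/|dx|=2.0000 1/|dy|=1.1547
    cross x-line → (8,5), t=0.3600 (wall)
  → r_1 = 0.3600
beam 2: φ=90°, α=30°
  d=(0.8660,0.5000)  start (7,5)  tX=0.2078 tY=0.8400  stride 1/|dx|=1.1547 1/|dy|=2.0000
    cross x-line → (8,5), t=0.2078 (wall)
  → r_2 = 0.2078
beam 3: φ=180°, α=120°
  d=(-0.5000,0.8660)  start (7,5)  tX=1.6400 tY=0.4850  stride 1/|dx|=2.0000 1/|dy|=1.1547
    cross y-line → (7,6), t=0.4850 (wall)
  → r_3 = 0.4850
beam 4: φ=270°, α=210°
  d=(-0.8660,-0.5000)  start (7,5)  tX=0.9469 tY=1.1600  stride 1/|dx|=1.1547 1/|dy|=2.0000
    cross x-line → (6,5), t=0.9469
    cross y-line → (6,4), t=1.1600 (wall)
  → r_4 = 1.1600

ranges = [0.3600, 0.2078, 0.4850, 1.1600]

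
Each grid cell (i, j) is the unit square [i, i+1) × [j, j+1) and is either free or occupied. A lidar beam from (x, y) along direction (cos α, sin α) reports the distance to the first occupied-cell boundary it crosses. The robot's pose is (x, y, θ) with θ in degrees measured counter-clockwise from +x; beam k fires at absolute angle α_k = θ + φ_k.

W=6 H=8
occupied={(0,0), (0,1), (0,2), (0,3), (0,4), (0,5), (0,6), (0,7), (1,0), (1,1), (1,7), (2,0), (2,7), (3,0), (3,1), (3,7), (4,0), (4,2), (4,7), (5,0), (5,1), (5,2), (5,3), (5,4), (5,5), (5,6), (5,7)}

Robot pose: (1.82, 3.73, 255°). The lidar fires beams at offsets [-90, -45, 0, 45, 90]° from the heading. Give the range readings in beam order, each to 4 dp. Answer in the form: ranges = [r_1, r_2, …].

ranges = [0.8489, 0.9469, 1.7910, 2.3600, 2.8205]

beam 1: φ=-90°, α=165°
  cosα=-0.9659 sinα=0.2588 | (1,3) | tMaxX 0.8489 tMaxY 1.0432 | tΔX 1.0353 tΔY 3.8637
    t=0.8489 [x] (0,3) — stop
  → r_1 = 0.8489
beam 2: φ=-45°, α=210°
  cosα=-0.8660 sinα=-0.5000 | (1,3) | tMaxX 0.9469 tMaxY 1.4600 | tΔX 1.1547 tΔY 2.0000
    t=0.9469 [x] (0,3) — stop
  → r_2 = 0.9469
beam 3: φ=0°, α=255°
  cosα=-0.2588 sinα=-0.9659 | (1,3) | tMaxX 3.1682 tMaxY 0.7558 | tΔX 3.8637 tΔY 1.0353
    t=0.7558 [y] (1,2)
    t=1.7910 [y] (1,1) — stop
  → r_3 = 1.7910
beam 4: φ=45°, α=300°
  cosα=0.5000 sinα=-0.8660 | (1,3) | tMaxX 0.3600 tMaxY 0.8429 | tΔX 2.0000 tΔY 1.1547
    t=0.3600 [x] (2,3)
    t=0.8429 [y] (2,2)
    t=1.9976 [y] (2,1)
    t=2.3600 [x] (3,1) — stop
  → r_4 = 2.3600
beam 5: φ=90°, α=345°
  cosα=0.9659 sinα=-0.2588 | (1,3) | tMaxX 0.1863 tMaxY 2.8205 | tΔX 1.0353 tΔY 3.8637
    t=0.1863 [x] (2,3)
    t=1.2216 [x] (3,3)
    t=2.2569 [x] (4,3)
    t=2.8205 [y] (4,2) — stop
  → r_5 = 2.8205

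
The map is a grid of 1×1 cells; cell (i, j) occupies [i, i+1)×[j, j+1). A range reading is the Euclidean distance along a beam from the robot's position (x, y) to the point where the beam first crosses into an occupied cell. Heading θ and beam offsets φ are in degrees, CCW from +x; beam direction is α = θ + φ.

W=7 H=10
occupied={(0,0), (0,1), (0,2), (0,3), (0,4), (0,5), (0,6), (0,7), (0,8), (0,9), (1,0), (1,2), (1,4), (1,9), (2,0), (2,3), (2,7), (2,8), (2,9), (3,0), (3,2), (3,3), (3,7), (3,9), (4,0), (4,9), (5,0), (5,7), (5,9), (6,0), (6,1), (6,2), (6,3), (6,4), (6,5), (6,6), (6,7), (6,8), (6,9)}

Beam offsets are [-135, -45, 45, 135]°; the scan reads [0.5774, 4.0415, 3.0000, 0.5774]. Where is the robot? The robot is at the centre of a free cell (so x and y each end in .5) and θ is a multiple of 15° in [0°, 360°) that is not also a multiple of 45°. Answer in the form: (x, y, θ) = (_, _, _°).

(x, y, θ) = (2.5, 4.5, 75°)

Candidates: 31 free-cell centres × 16 headings = 496 poses. Raycast each; keep the one whose scan matches to 4 dp.
  (3.5, 8.5, 75°): beam 2 = 1.0000 ≠ 4.0415 ✗
  (1.5, 8.5, 120°): beam 1 = 0.5176 ≠ 0.5774 ✗
  (5.5, 5.5, 240°): beam 1 = 1.5529 ≠ 0.5774 ✗
  (5.5, 1.5, 285°): beam 1 = 1.7321 ≠ 0.5774 ✗
  …
  (2.5, 4.5, 75°): r_1=0.5774, r_2=4.0415, r_3=3.0000, r_4=0.5774 — all match ✓
Only this pose fits every beam.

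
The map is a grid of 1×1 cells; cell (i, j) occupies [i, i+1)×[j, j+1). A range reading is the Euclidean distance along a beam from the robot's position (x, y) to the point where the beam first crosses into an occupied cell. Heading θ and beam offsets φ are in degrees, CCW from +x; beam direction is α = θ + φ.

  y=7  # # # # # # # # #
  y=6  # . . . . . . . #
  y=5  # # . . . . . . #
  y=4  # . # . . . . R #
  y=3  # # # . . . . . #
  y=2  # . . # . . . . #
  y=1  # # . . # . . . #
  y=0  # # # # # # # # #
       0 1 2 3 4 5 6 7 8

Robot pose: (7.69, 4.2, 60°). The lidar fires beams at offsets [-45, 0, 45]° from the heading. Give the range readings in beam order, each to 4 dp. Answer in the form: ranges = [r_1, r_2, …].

ranges = [0.3209, 0.6200, 2.8988]

beam 1: φ=-45°, α=15°
  direction (0.9659, 0.2588); cell (7,4); t to first gridline: x 0.3209, y 3.0910 (then +1.0353 / +3.8637)
    (8,4) via x @ 0.3209  # hit
  → r_1 = 0.3209
beam 2: φ=0°, α=60°
  direction (0.5000, 0.8660); cell (7,4); t to first gridline: x 0.6200, y 0.9238 (then +2.0000 / +1.1547)
    (8,4) via x @ 0.6200  # hit
  → r_2 = 0.6200
beam 3: φ=45°, α=105°
  direction (-0.2588, 0.9659); cell (7,4); t to first gridline: x 2.6660, y 0.8282 (then +3.8637 / +1.0353)
    (7,5) via y @ 0.8282
    (7,6) via y @ 1.8635
    (6,6) via x @ 2.6660
    (6,7) via y @ 2.8988  # hit
  → r_3 = 2.8988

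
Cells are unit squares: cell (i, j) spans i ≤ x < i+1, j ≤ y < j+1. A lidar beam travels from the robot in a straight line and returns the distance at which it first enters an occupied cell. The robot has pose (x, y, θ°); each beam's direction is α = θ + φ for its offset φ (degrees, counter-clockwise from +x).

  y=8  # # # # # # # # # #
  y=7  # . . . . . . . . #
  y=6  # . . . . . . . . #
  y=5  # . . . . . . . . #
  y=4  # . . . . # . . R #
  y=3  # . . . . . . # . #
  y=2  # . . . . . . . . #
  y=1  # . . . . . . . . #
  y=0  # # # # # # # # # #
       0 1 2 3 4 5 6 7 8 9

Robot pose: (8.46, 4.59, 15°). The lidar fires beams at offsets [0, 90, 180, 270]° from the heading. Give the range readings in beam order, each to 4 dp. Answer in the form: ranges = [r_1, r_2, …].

ranges = [0.5590, 3.5303, 7.7232, 2.0864]

beam 1: φ=0°, α=15°
  d=(0.9659,0.2588)  start (8,4)  tX=0.5590 tY=1.5841  stride 1/|dx|=1.0353 1/|dy|=3.8637
    cross x-line → (9,4), t=0.5590 (wall)
  → r_1 = 0.5590
beam 2: φ=90°, α=105°
  d=(-0.2588,0.9659)  start (8,4)  tX=1.7773 tY=0.4245  stride 1/|dx|=3.8637 1/|dy|=1.0353
    cross y-line → (8,5), t=0.4245
    cross y-line → (8,6), t=1.4597
    cross x-line → (7,6), t=1.7773
    cross y-line → (7,7), t=2.4950
    cross y-line → (7,8), t=3.5303 (wall)
  → r_2 = 3.5303
beam 3: φ=180°, α=195°
  d=(-0.9659,-0.2588)  start (8,4)  tX=0.4762 tY=2.2796  stride 1/|dx|=1.0353 1/|dy|=3.8637
    cross x-line → (7,4), t=0.4762
    cross x-line → (6,4), t=1.5115
    cross y-line → (6,3), t=2.2796
    cross x-line → (5,3), t=2.5468
    cross x-line → (4,3), t=3.5821
    cross x-line → (3,3), t=4.6173
    cross x-line → (2,3), t=5.6526
    cross y-line → (2,2), t=6.1433
    cross x-line → (1,2), t=6.6879
    cross x-line → (0,2), t=7.7232 (wall)
  → r_3 = 7.7232
beam 4: φ=270°, α=285°
  d=(0.2588,-0.9659)  start (8,4)  tX=2.0864 tY=0.6108  stride 1/|dx|=3.8637 1/|dy|=1.0353
    cross y-line → (8,3), t=0.6108
    cross y-line → (8,2), t=1.6461
    cross x-line → (9,2), t=2.0864 (wall)
  → r_4 = 2.0864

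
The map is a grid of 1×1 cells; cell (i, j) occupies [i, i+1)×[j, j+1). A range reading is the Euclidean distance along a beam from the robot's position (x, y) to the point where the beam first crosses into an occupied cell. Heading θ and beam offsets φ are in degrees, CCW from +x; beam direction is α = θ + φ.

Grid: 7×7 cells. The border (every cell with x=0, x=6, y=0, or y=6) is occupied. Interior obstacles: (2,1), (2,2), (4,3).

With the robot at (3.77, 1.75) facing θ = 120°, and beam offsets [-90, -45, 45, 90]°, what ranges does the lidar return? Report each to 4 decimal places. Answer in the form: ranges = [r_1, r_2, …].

beam 1: φ=-90°, α=30°
  dir = (cos 30°, sin 30°) = (0.8660, 0.5000); from cell (3,1)
  next x-line at t=0.2656, next y-line at t=0.5000; Δt_x=1.1547, Δt_y=2.0000
    x: enter (4,1) at t=0.2656
    y: enter (4,2) at t=0.5000
    x: enter (5,2) at t=1.4203
    y: enter (5,3) at t=2.5000
    x: enter (6,3) at t=2.5750 ← occupied
  → r_1 = 2.5750
beam 2: φ=-45°, α=75°
  dir = (cos 75°, sin 75°) = (0.2588, 0.9659); from cell (3,1)
  next x-line at t=0.8887, next y-line at t=0.2588; Δt_x=3.8637, Δt_y=1.0353
    y: enter (3,2) at t=0.2588
    x: enter (4,2) at t=0.8887
    y: enter (4,3) at t=1.2941 ← occupied
  → r_2 = 1.2941
beam 3: φ=45°, α=165°
  dir = (cos 165°, sin 165°) = (-0.9659, 0.2588); from cell (3,1)
  next x-line at t=0.7972, next y-line at t=0.9659; Δt_x=1.0353, Δt_y=3.8637
    x: enter (2,1) at t=0.7972 ← occupied
  → r_3 = 0.7972
beam 4: φ=90°, α=210°
  dir = (cos 210°, sin 210°) = (-0.8660, -0.5000); from cell (3,1)
  next x-line at t=0.8891, next y-line at t=1.5000; Δt_x=1.1547, Δt_y=2.0000
    x: enter (2,1) at t=0.8891 ← occupied
  → r_4 = 0.8891

ranges = [2.5750, 1.2941, 0.7972, 0.8891]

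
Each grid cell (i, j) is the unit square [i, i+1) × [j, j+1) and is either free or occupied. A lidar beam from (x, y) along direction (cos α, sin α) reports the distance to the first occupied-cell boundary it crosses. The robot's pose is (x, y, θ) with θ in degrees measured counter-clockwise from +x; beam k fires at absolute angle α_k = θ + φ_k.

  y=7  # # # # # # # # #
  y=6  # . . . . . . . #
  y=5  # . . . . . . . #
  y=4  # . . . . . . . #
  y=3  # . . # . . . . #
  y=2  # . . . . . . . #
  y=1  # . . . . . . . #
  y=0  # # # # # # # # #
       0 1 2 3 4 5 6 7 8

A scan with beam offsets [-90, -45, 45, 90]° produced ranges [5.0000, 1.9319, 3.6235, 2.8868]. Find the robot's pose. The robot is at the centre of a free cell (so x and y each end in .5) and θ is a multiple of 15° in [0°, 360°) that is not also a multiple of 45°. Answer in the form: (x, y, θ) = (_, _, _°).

(x, y, θ) = (5.5, 4.5, 240°)

Candidates: 41 free-cell centres × 16 headings = 656 poses. Raycast each; keep the one whose scan matches to 4 dp.
  (5.5, 4.5, 75°): beam 1 = 2.5882 ≠ 5.0000 ✗
  (5.5, 1.5, 75°): beam 1 = 1.9319 ≠ 5.0000 ✗
  (7.5, 6.5, 285°): beam 1 = 6.7293 ≠ 5.0000 ✗
  (4.5, 5.5, 75°): beam 1 = 3.6235 ≠ 5.0000 ✗
  …
  (5.5, 4.5, 240°): r_1=5.0000, r_2=1.9319, r_3=3.6235, r_4=2.8868 — all match ✓
Only this pose fits every beam.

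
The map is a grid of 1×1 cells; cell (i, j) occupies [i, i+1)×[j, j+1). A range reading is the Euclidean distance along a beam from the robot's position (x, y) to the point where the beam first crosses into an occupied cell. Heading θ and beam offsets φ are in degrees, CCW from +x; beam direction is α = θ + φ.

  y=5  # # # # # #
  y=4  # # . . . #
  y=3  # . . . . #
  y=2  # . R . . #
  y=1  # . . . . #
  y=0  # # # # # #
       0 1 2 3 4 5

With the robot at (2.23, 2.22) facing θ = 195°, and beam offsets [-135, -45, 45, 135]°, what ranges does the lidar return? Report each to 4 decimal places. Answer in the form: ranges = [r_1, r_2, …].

beam 1: φ=-135°, α=60°
  dir = (cos 60°, sin 60°) = (0.5000, 0.8660); from cell (2,2)
  next x-line at t=1.5400, next y-line at t=0.9007; Δt_x=2.0000, Δt_y=1.1547
    y: enter (2,3) at t=0.9007
    x: enter (3,3) at t=1.5400
    y: enter (3,4) at t=2.0554
    y: enter (3,5) at t=3.2101 ← occupied
  → r_1 = 3.2101
beam 2: φ=-45°, α=150°
  dir = (cos 150°, sin 150°) = (-0.8660, 0.5000); from cell (2,2)
  next x-line at t=0.2656, next y-line at t=1.5600; Δt_x=1.1547, Δt_y=2.0000
    x: enter (1,2) at t=0.2656
    x: enter (0,2) at t=1.4203 ← occupied
  → r_2 = 1.4203
beam 3: φ=45°, α=240°
  dir = (cos 240°, sin 240°) = (-0.5000, -0.8660); from cell (2,2)
  next x-line at t=0.4600, next y-line at t=0.2540; Δt_x=2.0000, Δt_y=1.1547
    y: enter (2,1) at t=0.2540
    x: enter (1,1) at t=0.4600
    y: enter (1,0) at t=1.4087 ← occupied
  → r_3 = 1.4087
beam 4: φ=135°, α=330°
  dir = (cos 330°, sin 330°) = (0.8660, -0.5000); from cell (2,2)
  next x-line at t=0.8891, next y-line at t=0.4400; Δt_x=1.1547, Δt_y=2.0000
    y: enter (2,1) at t=0.4400
    x: enter (3,1) at t=0.8891
    x: enter (4,1) at t=2.0438
    y: enter (4,0) at t=2.4400 ← occupied
  → r_4 = 2.4400

ranges = [3.2101, 1.4203, 1.4087, 2.4400]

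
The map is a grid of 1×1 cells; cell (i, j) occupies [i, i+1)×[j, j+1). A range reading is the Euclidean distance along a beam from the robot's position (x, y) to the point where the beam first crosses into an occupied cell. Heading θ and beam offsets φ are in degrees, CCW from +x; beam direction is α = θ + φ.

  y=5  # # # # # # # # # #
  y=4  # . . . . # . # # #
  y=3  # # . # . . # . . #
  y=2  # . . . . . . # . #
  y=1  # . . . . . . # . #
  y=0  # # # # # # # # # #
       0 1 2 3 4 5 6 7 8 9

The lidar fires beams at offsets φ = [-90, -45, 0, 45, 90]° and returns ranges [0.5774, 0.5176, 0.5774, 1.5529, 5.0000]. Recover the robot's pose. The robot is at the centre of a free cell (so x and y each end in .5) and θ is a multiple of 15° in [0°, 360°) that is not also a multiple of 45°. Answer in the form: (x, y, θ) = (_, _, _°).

(x, y, θ) = (5.5, 3.5, 120°)

The pose lattice has 24·16 = 384 candidates. Test each by forward raycasting.
  (7.5, 3.5, 330°): beam 3 = 1.7321 ≠ 0.5774 ✗
  (5.5, 2.5, 75°): beam 1 = 1.5529 ≠ 0.5774 ✗
  (4.5, 1.5, 15°): beam 1 = 0.5176 ≠ 0.5774 ✗
  (2.5, 2.5, 210°): beam 1 = 1.0000 ≠ 0.5774 ✗
  …
  (5.5, 3.5, 120°): r_1=0.5774, r_2=0.5176, r_3=0.5774, r_4=1.5529, r_5=5.0000 — all match ✓
No second candidate reproduces the full scan.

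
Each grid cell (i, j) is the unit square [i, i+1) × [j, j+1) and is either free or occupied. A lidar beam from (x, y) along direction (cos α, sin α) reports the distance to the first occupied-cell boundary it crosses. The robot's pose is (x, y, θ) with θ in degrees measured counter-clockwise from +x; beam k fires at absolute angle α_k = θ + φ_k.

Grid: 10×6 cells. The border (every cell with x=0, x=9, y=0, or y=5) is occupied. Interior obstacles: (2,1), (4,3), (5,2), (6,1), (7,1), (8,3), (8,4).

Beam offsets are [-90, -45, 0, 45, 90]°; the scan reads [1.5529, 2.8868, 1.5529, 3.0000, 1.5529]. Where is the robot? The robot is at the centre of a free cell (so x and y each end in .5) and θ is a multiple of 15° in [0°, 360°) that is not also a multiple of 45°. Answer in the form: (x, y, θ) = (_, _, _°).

Candidates: 25 free-cell centres × 16 headings = 400 poses. Raycast each; keep the one whose scan matches to 4 dp.
  (3.5, 3.5, 285°): beam 1 = 2.5882 ≠ 1.5529 ✗
  (1.5, 2.5, 60°): beam 1 = 1.0000 ≠ 1.5529 ✗
  (3.5, 2.5, 30°): beam 1 = 1.7321 ≠ 1.5529 ✗
  …
  (2.5, 3.5, 345°): r_1=1.5529, r_2=2.8868, r_3=1.5529, r_4=3.0000, r_5=1.5529 — all match ✓
No second candidate reproduces the full scan.

(x, y, θ) = (2.5, 3.5, 345°)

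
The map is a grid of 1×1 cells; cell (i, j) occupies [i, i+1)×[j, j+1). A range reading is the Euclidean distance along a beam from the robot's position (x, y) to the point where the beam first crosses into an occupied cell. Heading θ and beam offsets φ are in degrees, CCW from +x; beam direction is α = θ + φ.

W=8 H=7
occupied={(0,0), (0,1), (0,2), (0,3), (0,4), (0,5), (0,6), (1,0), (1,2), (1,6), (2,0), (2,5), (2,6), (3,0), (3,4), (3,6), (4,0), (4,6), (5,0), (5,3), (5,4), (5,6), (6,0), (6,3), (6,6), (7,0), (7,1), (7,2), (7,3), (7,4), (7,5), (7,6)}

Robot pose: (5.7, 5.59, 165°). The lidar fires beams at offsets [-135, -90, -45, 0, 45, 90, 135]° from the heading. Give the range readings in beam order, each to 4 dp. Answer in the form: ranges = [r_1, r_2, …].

beam 1: φ=-135°, α=30°
  direction (0.8660, 0.5000); cell (5,5); t to first gridline: x 0.3464, y 0.8200 (then +1.1547 / +2.0000)
    (6,5) via x @ 0.3464
    (6,6) via y @ 0.8200  # hit
  → r_1 = 0.8200
beam 2: φ=-90°, α=75°
  direction (0.2588, 0.9659); cell (5,5); t to first gridline: x 1.1591, y 0.4245 (then +3.8637 / +1.0353)
    (5,6) via y @ 0.4245  # hit
  → r_2 = 0.4245
beam 3: φ=-45°, α=120°
  direction (-0.5000, 0.8660); cell (5,5); t to first gridline: x 1.4000, y 0.4734 (then +2.0000 / +1.1547)
    (5,6) via y @ 0.4734  # hit
  → r_3 = 0.4734
beam 4: φ=0°, α=165°
  direction (-0.9659, 0.2588); cell (5,5); t to first gridline: x 0.7247, y 1.5841 (then +1.0353 / +3.8637)
    (4,5) via x @ 0.7247
    (4,6) via y @ 1.5841  # hit
  → r_4 = 1.5841
beam 5: φ=45°, α=210°
  direction (-0.8660, -0.5000); cell (5,5); t to first gridline: x 0.8083, y 1.1800 (then +1.1547 / +2.0000)
    (4,5) via x @ 0.8083
    (4,4) via y @ 1.1800
    (3,4) via x @ 1.9630  # hit
  → r_5 = 1.9630
beam 6: φ=90°, α=255°
  direction (-0.2588, -0.9659); cell (5,5); t to first gridline: x 2.7046, y 0.6108 (then +3.8637 / +1.0353)
    (5,4) via y @ 0.6108  # hit
  → r_6 = 0.6108
beam 7: φ=135°, α=300°
  direction (0.5000, -0.8660); cell (5,5); t to first gridline: x 0.6000, y 0.6813 (then +2.0000 / +1.1547)
    (6,5) via x @ 0.6000
    (6,4) via y @ 0.6813
    (6,3) via y @ 1.8360  # hit
  → r_7 = 1.8360

ranges = [0.8200, 0.4245, 0.4734, 1.5841, 1.9630, 0.6108, 1.8360]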